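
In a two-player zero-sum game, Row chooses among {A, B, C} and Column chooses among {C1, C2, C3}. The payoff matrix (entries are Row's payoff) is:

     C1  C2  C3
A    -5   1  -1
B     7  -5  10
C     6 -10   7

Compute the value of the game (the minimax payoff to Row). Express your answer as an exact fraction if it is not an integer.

-1

Row minima: A → -5, B → -5, C → -10; maximin = -5.
Column maxima: C1 → 7, C2 → 1, C3 → 10; minimax = 1.
-5 ≠ 1, so there is no saddle point; optimal play is mixed.
C is strictly dominated by B, so Row never plays it.
C3 is strictly dominated by C1 (it gives Row strictly more in every row), so Column never plays it.
On the remaining 2×2 (A, B vs C1, C2):
Let Row play A with probability p. Expected payoff against C1: (-5)p + 7(1−p) = −12p + 7; against C2: 1p + (-5)(1−p) = 6p − 5.
Setting these equal: −12p + 7 = 6p − 5 ⇒ −18p = -12 ⇒ p = 2/3, and the value is (-12)·(2/3) + 7 = -1.
For Column: with q = P(C1), equating A's and B's payoffs gives −6q + 1 = 12q − 5 ⇒ q = 1/3.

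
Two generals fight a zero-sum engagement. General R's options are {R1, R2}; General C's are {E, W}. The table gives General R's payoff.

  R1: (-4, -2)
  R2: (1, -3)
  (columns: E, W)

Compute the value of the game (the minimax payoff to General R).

-7/3

Row minima: R1 → -4, R2 → -3; maximin = -3.
Column maxima: E → 1, W → -2; minimax = -2.
-3 ≠ -2, so there is no saddle point; optimal play is mixed.
Let General R play R1 with probability p. Expected payoff against E: (-4)p + 1(1−p) = −5p + 1; against W: (-2)p + (-3)(1−p) = p − 3.
Setting these equal: −5p + 1 = p − 3 ⇒ −6p = -4 ⇒ p = 2/3, and the value is (-5)·(2/3) + 1 = -7/3.
For General C: with q = P(E), equating R1's and R2's payoffs gives −2q − 2 = 4q − 3 ⇒ q = 1/6.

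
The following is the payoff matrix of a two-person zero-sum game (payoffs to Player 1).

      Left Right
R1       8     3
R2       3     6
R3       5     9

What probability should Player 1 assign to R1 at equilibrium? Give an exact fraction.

Row minima: R1 → 3, R2 → 3, R3 → 5; maximin = 5.
Column maxima: Left → 8, Right → 9; minimax = 8.
5 ≠ 8, so there is no saddle point; optimal play is mixed.
R2 is strictly dominated by R3, so Player 1 never plays it.
On the remaining 2×2 (R1, R3 vs Left, Right):
Let Player 1 play R1 with probability p. Expected payoff against Left: 8p + 5(1−p) = 3p + 5; against Right: 3p + 9(1−p) = −6p + 9.
Setting these equal: 3p + 5 = −6p + 9 ⇒ 9p = 4 ⇒ p = 4/9, and the value is (3)·(4/9) + 5 = 19/3.
For Player 2: with q = P(Left), equating R1's and R3's payoffs gives 5q + 3 = −4q + 9 ⇒ q = 2/3.

4/9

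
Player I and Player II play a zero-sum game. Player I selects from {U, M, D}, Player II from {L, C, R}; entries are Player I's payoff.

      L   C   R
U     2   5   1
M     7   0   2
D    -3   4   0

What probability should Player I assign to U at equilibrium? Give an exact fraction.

1/3

Row minima: U → 1, M → 0, D → -3; maximin = 1.
Column maxima: L → 7, C → 5, R → 2; minimax = 2.
1 ≠ 2, so there is no saddle point; optimal play is mixed.
D is strictly dominated by U, so Player I never plays it.
With D eliminated, L is strictly dominated by R (it gives Player I strictly more in every remaining row), so Player II never plays it.
On the remaining 2×2 (U, M vs C, R):
Let Player I play U with probability p. Expected payoff against C: 5p + 0(1−p) = 5p; against R: 1p + 2(1−p) = −p + 2.
Setting these equal: 5p = −p + 2 ⇒ 6p = 2 ⇒ p = 1/3, and the value is (5)·(1/3) = 5/3.
For Player II: with q = P(C), equating U's and M's payoffs gives 4q + 1 = −2q + 2 ⇒ q = 1/6.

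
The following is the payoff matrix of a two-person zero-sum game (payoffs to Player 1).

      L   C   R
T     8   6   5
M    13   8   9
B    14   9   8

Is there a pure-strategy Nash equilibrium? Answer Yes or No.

Row minima: T → 5, M → 8, B → 8; maximin = 8.
Column maxima: L → 14, C → 9, R → 9; minimax = 9.
8 ≠ 9, so no pure-strategy equilibrium exists.

No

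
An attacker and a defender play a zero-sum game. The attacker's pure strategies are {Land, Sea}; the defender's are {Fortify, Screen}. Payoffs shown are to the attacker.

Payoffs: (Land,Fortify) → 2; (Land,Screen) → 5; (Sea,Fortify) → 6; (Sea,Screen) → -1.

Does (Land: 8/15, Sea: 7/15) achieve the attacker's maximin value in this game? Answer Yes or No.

No

Against Fortify this mix gives (8/15)·2 + (7/15)·6 = 58/15.
Against Screen this mix gives (8/15)·5 + (7/15)·(-1) = 11/5.
The defender will play Screen, holding the attacker to 11/5. Shifting weight toward the row that does better against Screen would raise this floor (the equalizing mix achieves 16/5 against both Screen and Fortify), so the proposed strategy is not optimal.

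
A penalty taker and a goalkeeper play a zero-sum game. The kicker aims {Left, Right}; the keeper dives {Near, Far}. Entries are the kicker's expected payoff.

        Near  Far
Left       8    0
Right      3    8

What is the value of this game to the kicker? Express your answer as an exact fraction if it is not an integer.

64/13

Row minima: Left → 0, Right → 3; maximin = 3.
Column maxima: Near → 8, Far → 8; minimax = 8.
3 ≠ 8, so there is no saddle point; optimal play is mixed.
Let the kicker play Left with probability p. Expected payoff against Near: 8p + 3(1−p) = 5p + 3; against Far: 0p + 8(1−p) = −8p + 8.
Setting these equal: 5p + 3 = −8p + 8 ⇒ 13p = 5 ⇒ p = 5/13, and the value is (5)·(5/13) + 3 = 64/13.
For the keeper: with q = P(Near), equating Left's and Right's payoffs gives 8q = −5q + 8 ⇒ q = 8/13.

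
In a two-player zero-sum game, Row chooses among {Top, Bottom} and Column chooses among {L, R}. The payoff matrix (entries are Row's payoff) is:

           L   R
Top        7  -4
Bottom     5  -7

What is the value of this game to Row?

-4

Row minima: Top → -4, Bottom → -7; maximin = -4.
Column maxima: L → 7, R → -4; minimax = -4.
Since maximin = minimax = -4, there is a saddle point and the value is -4.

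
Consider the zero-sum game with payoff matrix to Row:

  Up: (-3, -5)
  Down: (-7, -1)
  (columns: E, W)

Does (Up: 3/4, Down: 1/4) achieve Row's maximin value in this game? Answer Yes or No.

Against E this mix gives (3/4)·(-3) + (1/4)·(-7) = -4.
Against W this mix gives (3/4)·(-5) + (1/4)·(-1) = -4.
All of Column's active replies (E, W) yield -4, and no column does worse for Row. The mix makes Column indifferent and guarantees -4, so it is optimal.

Yes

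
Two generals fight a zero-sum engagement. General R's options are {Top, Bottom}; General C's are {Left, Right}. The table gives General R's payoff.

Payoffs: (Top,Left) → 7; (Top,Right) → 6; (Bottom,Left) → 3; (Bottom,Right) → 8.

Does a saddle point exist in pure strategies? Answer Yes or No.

Row minima: Top → 6, Bottom → 3; maximin = 6.
Column maxima: Left → 7, Right → 8; minimax = 7.
6 ≠ 7, so no pure-strategy equilibrium exists.

No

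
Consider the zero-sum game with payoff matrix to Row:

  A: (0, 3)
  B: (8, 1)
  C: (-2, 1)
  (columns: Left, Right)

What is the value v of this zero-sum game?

12/5

Row minima: A → 0, B → 1, C → -2; maximin = 1.
Column maxima: Left → 8, Right → 3; minimax = 3.
1 ≠ 3, so there is no saddle point; optimal play is mixed.
C is strictly dominated by A, so Row never plays it.
On the remaining 2×2 (A, B vs Left, Right):
Let Row play A with probability p. Expected payoff against Left: 0p + 8(1−p) = −8p + 8; against Right: 3p + 1(1−p) = 2p + 1.
Setting these equal: −8p + 8 = 2p + 1 ⇒ −10p = -7 ⇒ p = 7/10, and the value is (-8)·(7/10) + 8 = 12/5.
For Column: with q = P(Left), equating A's and B's payoffs gives −3q + 3 = 7q + 1 ⇒ q = 1/5.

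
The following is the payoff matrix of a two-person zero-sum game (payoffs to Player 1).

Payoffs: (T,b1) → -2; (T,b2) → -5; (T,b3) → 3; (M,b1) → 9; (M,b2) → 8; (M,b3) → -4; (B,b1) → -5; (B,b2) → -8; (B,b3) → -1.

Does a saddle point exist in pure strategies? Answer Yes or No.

Row minima: T → -5, M → -4, B → -8; maximin = -4.
Column maxima: b1 → 9, b2 → 8, b3 → 3; minimax = 3.
-4 ≠ 3, so no pure-strategy equilibrium exists.

No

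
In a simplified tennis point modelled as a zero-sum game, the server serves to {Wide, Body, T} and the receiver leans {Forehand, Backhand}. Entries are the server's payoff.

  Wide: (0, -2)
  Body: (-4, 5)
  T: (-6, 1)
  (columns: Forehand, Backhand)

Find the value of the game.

Row minima: Wide → -2, Body → -4, T → -6; maximin = -2.
Column maxima: Forehand → 0, Backhand → 5; minimax = 0.
-2 ≠ 0, so there is no saddle point; optimal play is mixed.
T is strictly dominated by Body, so the server never plays it.
On the remaining 2×2 (Wide, Body vs Forehand, Backhand):
Let the server play Wide with probability p. Expected payoff against Forehand: 0p + (-4)(1−p) = 4p − 4; against Backhand: (-2)p + 5(1−p) = −7p + 5.
Setting these equal: 4p − 4 = −7p + 5 ⇒ 11p = 9 ⇒ p = 9/11, and the value is (4)·(9/11) − 4 = -8/11.
For the receiver: with q = P(Forehand), equating Wide's and Body's payoffs gives 2q − 2 = −9q + 5 ⇒ q = 7/11.

-8/11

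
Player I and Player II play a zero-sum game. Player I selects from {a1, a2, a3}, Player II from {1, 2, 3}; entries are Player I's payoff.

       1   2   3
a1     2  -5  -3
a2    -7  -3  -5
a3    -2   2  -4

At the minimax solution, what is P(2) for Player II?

1/8

Row minima: a1 → -5, a2 → -7, a3 → -4; maximin = -4.
Column maxima: 1 → 2, 2 → 2, 3 → -3; minimax = -3.
-4 ≠ -3, so there is no saddle point; optimal play is mixed.
a2 is strictly dominated by a3, so Player I never plays it.
With a2 eliminated, 1 is strictly dominated by 3 (it gives Player I strictly more in every remaining row), so Player II never plays it.
On the remaining 2×2 (a1, a3 vs 2, 3):
Let Player I play a1 with probability p. Expected payoff against 2: (-5)p + 2(1−p) = −7p + 2; against 3: (-3)p + (-4)(1−p) = p − 4.
Setting these equal: −7p + 2 = p − 4 ⇒ −8p = -6 ⇒ p = 3/4, and the value is (-7)·(3/4) + 2 = -13/4.
For Player II: with q = P(2), equating a1's and a3's payoffs gives −2q − 3 = 6q − 4 ⇒ q = 1/8.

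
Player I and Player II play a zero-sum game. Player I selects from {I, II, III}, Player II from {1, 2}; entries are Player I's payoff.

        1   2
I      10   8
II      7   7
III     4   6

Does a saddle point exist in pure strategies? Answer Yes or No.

Row minima: I → 8, II → 7, III → 4; maximin = 8.
Column maxima: 1 → 10, 2 → 8; minimax = 8.
maximin = minimax = 8, so a saddle point exists.

Yes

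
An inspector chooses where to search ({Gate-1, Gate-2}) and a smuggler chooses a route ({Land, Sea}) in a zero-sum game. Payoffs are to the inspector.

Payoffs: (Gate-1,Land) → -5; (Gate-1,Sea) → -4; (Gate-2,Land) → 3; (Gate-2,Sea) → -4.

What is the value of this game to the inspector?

-4

Row minima: Gate-1 → -5, Gate-2 → -4; maximin = -4.
Column maxima: Land → 3, Sea → -4; minimax = -4.
Since maximin = minimax = -4, there is a saddle point and the value is -4.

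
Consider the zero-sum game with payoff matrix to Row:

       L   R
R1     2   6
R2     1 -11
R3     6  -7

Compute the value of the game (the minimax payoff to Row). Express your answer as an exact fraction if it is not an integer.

Row minima: R1 → 2, R2 → -11, R3 → -7; maximin = 2.
Column maxima: L → 6, R → 6; minimax = 6.
2 ≠ 6, so there is no saddle point; optimal play is mixed.
R2 is strictly dominated by R1, so Row never plays it.
On the remaining 2×2 (R1, R3 vs L, R):
Let Row play R1 with probability p. Expected payoff against L: 2p + 6(1−p) = −4p + 6; against R: 6p + (-7)(1−p) = 13p − 7.
Setting these equal: −4p + 6 = 13p − 7 ⇒ −17p = -13 ⇒ p = 13/17, and the value is (-4)·(13/17) + 6 = 50/17.
For Column: with q = P(L), equating R1's and R3's payoffs gives −4q + 6 = 13q − 7 ⇒ q = 13/17.

50/17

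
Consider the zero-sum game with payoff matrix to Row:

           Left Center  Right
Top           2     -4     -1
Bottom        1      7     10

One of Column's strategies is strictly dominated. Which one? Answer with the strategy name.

Right

Center holds Row's payoff strictly below Right in every row: -4 < -1, 7 < 10.
So Right is strictly dominated for Column.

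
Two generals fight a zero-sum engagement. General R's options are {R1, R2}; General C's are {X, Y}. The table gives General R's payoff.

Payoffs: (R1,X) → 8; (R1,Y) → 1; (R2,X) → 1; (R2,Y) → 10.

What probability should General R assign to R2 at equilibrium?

7/16

Row minima: R1 → 1, R2 → 1; maximin = 1.
Column maxima: X → 8, Y → 10; minimax = 8.
1 ≠ 8, so there is no saddle point; optimal play is mixed.
Let General R play R1 with probability p. Expected payoff against X: 8p + 1(1−p) = 7p + 1; against Y: 1p + 10(1−p) = −9p + 10.
Setting these equal: 7p + 1 = −9p + 10 ⇒ 16p = 9 ⇒ p = 9/16, and the value is (7)·(9/16) + 1 = 79/16.
For General C: with q = P(X), equating R1's and R2's payoffs gives 7q + 1 = −9q + 10 ⇒ q = 9/16.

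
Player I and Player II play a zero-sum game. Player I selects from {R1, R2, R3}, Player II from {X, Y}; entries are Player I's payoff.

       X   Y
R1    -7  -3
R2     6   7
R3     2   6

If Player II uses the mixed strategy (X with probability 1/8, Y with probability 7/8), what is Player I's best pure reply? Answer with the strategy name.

Expected payoff of R1: (1/8)·(-7) + (7/8)·(-3) = -7/2.
Expected payoff of R2: (1/8)·6 + (7/8)·7 = 55/8.
Expected payoff of R3: (1/8)·2 + (7/8)·6 = 11/2.
The largest is 55/8, so Player I's best response is R2.

R2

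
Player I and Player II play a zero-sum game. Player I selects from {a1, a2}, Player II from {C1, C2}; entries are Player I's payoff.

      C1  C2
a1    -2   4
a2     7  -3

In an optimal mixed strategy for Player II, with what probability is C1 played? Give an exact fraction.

7/16

Row minima: a1 → -2, a2 → -3; maximin = -2.
Column maxima: C1 → 7, C2 → 4; minimax = 4.
-2 ≠ 4, so there is no saddle point; optimal play is mixed.
Let Player I play a1 with probability p. Expected payoff against C1: (-2)p + 7(1−p) = −9p + 7; against C2: 4p + (-3)(1−p) = 7p − 3.
Setting these equal: −9p + 7 = 7p − 3 ⇒ −16p = -10 ⇒ p = 5/8, and the value is (-9)·(5/8) + 7 = 11/8.
For Player II: with q = P(C1), equating a1's and a2's payoffs gives −6q + 4 = 10q − 3 ⇒ q = 7/16.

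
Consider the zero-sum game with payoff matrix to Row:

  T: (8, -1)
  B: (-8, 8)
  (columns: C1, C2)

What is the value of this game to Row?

Row minima: T → -1, B → -8; maximin = -1.
Column maxima: C1 → 8, C2 → 8; minimax = 8.
-1 ≠ 8, so there is no saddle point; optimal play is mixed.
Let Row play T with probability p. Expected payoff against C1: 8p + (-8)(1−p) = 16p − 8; against C2: (-1)p + 8(1−p) = −9p + 8.
Setting these equal: 16p − 8 = −9p + 8 ⇒ 25p = 16 ⇒ p = 16/25, and the value is (16)·(16/25) − 8 = 56/25.
For Column: with q = P(C1), equating T's and B's payoffs gives 9q − 1 = −16q + 8 ⇒ q = 9/25.

56/25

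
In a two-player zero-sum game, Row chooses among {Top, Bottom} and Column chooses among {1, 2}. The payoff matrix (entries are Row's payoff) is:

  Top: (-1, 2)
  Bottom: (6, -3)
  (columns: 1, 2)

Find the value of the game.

3/4

Row minima: Top → -1, Bottom → -3; maximin = -1.
Column maxima: 1 → 6, 2 → 2; minimax = 2.
-1 ≠ 2, so there is no saddle point; optimal play is mixed.
Let Row play Top with probability p. Expected payoff against 1: (-1)p + 6(1−p) = −7p + 6; against 2: 2p + (-3)(1−p) = 5p − 3.
Setting these equal: −7p + 6 = 5p − 3 ⇒ −12p = -9 ⇒ p = 3/4, and the value is (-7)·(3/4) + 6 = 3/4.
For Column: with q = P(1), equating Top's and Bottom's payoffs gives −3q + 2 = 9q − 3 ⇒ q = 5/12.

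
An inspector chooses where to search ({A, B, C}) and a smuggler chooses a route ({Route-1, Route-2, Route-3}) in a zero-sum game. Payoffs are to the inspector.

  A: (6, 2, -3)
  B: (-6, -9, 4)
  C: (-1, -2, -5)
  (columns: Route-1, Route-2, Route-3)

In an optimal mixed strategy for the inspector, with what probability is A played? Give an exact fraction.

13/18

Row minima: A → -3, B → -9, C → -5; maximin = -3.
Column maxima: Route-1 → 6, Route-2 → 2, Route-3 → 4; minimax = 2.
-3 ≠ 2, so there is no saddle point; optimal play is mixed.
C is strictly dominated by A, so the inspector never plays it.
Route-1 is strictly dominated by Route-2 (it gives the inspector strictly more in every row), so the smuggler never plays it.
On the remaining 2×2 (A, B vs Route-2, Route-3):
Let the inspector play A with probability p. Expected payoff against Route-2: 2p + (-9)(1−p) = 11p − 9; against Route-3: (-3)p + 4(1−p) = −7p + 4.
Setting these equal: 11p − 9 = −7p + 4 ⇒ 18p = 13 ⇒ p = 13/18, and the value is (11)·(13/18) − 9 = -19/18.
For the smuggler: with q = P(Route-2), equating A's and B's payoffs gives 5q − 3 = −13q + 4 ⇒ q = 7/18.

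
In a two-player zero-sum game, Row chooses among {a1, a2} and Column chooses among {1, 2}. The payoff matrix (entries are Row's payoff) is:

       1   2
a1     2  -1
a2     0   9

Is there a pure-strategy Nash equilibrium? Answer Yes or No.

Row minima: a1 → -1, a2 → 0; maximin = 0.
Column maxima: 1 → 2, 2 → 9; minimax = 2.
0 ≠ 2, so no pure-strategy equilibrium exists.

No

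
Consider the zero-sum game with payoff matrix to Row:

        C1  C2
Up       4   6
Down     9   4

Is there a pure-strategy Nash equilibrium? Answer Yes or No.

Row minima: Up → 4, Down → 4; maximin = 4.
Column maxima: C1 → 9, C2 → 6; minimax = 6.
4 ≠ 6, so no pure-strategy equilibrium exists.

No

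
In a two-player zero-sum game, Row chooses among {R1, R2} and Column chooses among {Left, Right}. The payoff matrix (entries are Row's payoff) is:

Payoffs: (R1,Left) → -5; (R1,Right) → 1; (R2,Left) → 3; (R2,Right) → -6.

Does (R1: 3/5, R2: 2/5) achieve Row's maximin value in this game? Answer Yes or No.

Against Left this mix gives (3/5)·(-5) + (2/5)·3 = -9/5.
Against Right this mix gives (3/5)·1 + (2/5)·(-6) = -9/5.
All of Column's active replies (Left, Right) yield -9/5, and no column does worse for Row. The mix makes Column indifferent and guarantees -9/5, so it is optimal.

Yes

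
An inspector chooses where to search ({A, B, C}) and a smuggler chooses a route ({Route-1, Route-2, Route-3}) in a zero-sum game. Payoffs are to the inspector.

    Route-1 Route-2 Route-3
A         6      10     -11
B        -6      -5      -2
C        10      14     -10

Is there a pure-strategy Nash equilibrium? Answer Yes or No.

No

Row minima: A → -11, B → -6, C → -10; maximin = -6.
Column maxima: Route-1 → 10, Route-2 → 14, Route-3 → -2; minimax = -2.
-6 ≠ -2, so no pure-strategy equilibrium exists.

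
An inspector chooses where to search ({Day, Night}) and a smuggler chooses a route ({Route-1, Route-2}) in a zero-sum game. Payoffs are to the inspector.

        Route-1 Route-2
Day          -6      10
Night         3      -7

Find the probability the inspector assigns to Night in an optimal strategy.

Row minima: Day → -6, Night → -7; maximin = -6.
Column maxima: Route-1 → 3, Route-2 → 10; minimax = 3.
-6 ≠ 3, so there is no saddle point; optimal play is mixed.
Let the inspector play Day with probability p. Expected payoff against Route-1: (-6)p + 3(1−p) = −9p + 3; against Route-2: 10p + (-7)(1−p) = 17p − 7.
Setting these equal: −9p + 3 = 17p − 7 ⇒ −26p = -10 ⇒ p = 5/13, and the value is (-9)·(5/13) + 3 = -6/13.
For the smuggler: with q = P(Route-1), equating Day's and Night's payoffs gives −16q + 10 = 10q − 7 ⇒ q = 17/26.

8/13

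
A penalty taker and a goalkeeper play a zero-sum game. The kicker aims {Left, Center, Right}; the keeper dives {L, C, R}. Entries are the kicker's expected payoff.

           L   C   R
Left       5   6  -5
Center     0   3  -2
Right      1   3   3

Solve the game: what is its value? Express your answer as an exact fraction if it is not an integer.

5/3

Row minima: Left → -5, Center → -2, Right → 1; maximin = 1.
Column maxima: L → 5, C → 6, R → 3; minimax = 3.
1 ≠ 3, so there is no saddle point; optimal play is mixed.
C is strictly dominated by L (it gives the kicker strictly more in every row), so the keeper never plays it.
With C eliminated, Center is strictly dominated by Right (Right gives the kicker strictly more in every remaining column), so the kicker never plays it.
On the remaining 2×2 (Left, Right vs L, R):
Let the kicker play Left with probability p. Expected payoff against L: 5p + 1(1−p) = 4p + 1; against R: (-5)p + 3(1−p) = −8p + 3.
Setting these equal: 4p + 1 = −8p + 3 ⇒ 12p = 2 ⇒ p = 1/6, and the value is (4)·(1/6) + 1 = 5/3.
For the keeper: with q = P(L), equating Left's and Right's payoffs gives 10q − 5 = −2q + 3 ⇒ q = 2/3.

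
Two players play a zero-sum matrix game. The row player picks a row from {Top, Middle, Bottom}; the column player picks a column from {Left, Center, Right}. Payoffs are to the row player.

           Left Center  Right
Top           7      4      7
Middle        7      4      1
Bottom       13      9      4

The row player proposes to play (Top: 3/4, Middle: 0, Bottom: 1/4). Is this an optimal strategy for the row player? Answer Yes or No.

Against Left this mix gives (3/4)·7 + (1/4)·13 = 17/2.
Against Center this mix gives (3/4)·4 + (1/4)·9 = 21/4.
Against Right this mix gives (3/4)·7 + (1/4)·4 = 25/4.
The column player will play Center, holding the row player to 21/4. Shifting weight toward the row that does better against Center would raise this floor (the equalizing mix achieves 47/8 against both Center and Right), so the proposed strategy is not optimal.

No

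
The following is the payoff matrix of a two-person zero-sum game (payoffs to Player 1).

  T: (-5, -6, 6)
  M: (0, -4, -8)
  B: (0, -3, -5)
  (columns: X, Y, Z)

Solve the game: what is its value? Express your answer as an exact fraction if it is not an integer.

Row minima: T → -6, M → -8, B → -5; maximin = -5.
Column maxima: X → 0, Y → -3, Z → 6; minimax = -3.
-5 ≠ -3, so there is no saddle point; optimal play is mixed.
X is strictly dominated by Y (it gives Player 1 strictly more in every row), so Player 2 never plays it.
With X eliminated, M is strictly dominated by B (B gives Player 1 strictly more in every remaining column), so Player 1 never plays it.
On the remaining 2×2 (T, B vs Y, Z):
Let Player 1 play T with probability p. Expected payoff against Y: (-6)p + (-3)(1−p) = −3p − 3; against Z: 6p + (-5)(1−p) = 11p − 5.
Setting these equal: −3p − 3 = 11p − 5 ⇒ −14p = -2 ⇒ p = 1/7, and the value is (-3)·(1/7) − 3 = -24/7.
For Player 2: with q = P(Y), equating T's and B's payoffs gives −12q + 6 = 2q − 5 ⇒ q = 11/14.

-24/7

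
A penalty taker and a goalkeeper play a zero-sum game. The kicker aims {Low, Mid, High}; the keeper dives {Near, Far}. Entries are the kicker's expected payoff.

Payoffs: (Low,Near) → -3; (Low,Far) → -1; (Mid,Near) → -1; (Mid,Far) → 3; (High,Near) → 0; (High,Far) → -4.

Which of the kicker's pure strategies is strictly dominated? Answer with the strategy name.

Mid gives a strictly higher payoff than Low against every column: -1 > -3, 3 > -1.
So Low is strictly dominated and the kicker never plays it.

Low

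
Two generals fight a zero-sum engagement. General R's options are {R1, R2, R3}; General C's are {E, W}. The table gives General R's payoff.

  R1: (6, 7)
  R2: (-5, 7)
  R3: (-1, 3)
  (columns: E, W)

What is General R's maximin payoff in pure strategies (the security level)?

6

Row minima: R1 → 6, R2 → -5, R3 → -1.
The best of these is 6.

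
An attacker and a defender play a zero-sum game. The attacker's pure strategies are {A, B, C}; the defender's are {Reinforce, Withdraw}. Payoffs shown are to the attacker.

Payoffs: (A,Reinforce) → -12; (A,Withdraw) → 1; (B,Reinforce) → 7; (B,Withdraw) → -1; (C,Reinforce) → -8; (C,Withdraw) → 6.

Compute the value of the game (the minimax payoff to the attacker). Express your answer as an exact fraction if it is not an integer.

17/11

Row minima: A → -12, B → -1, C → -8; maximin = -1.
Column maxima: Reinforce → 7, Withdraw → 6; minimax = 6.
-1 ≠ 6, so there is no saddle point; optimal play is mixed.
A is strictly dominated by C, so the attacker never plays it.
On the remaining 2×2 (B, C vs Reinforce, Withdraw):
Let the attacker play B with probability p. Expected payoff against Reinforce: 7p + (-8)(1−p) = 15p − 8; against Withdraw: (-1)p + 6(1−p) = −7p + 6.
Setting these equal: 15p − 8 = −7p + 6 ⇒ 22p = 14 ⇒ p = 7/11, and the value is (15)·(7/11) − 8 = 17/11.
For the defender: with q = P(Reinforce), equating B's and C's payoffs gives 8q − 1 = −14q + 6 ⇒ q = 7/22.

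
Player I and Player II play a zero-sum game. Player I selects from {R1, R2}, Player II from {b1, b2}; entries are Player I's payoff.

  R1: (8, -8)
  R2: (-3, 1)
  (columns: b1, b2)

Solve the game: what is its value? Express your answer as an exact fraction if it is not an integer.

-4/5

Row minima: R1 → -8, R2 → -3; maximin = -3.
Column maxima: b1 → 8, b2 → 1; minimax = 1.
-3 ≠ 1, so there is no saddle point; optimal play is mixed.
Let Player I play R1 with probability p. Expected payoff against b1: 8p + (-3)(1−p) = 11p − 3; against b2: (-8)p + 1(1−p) = −9p + 1.
Setting these equal: 11p − 3 = −9p + 1 ⇒ 20p = 4 ⇒ p = 1/5, and the value is (11)·(1/5) − 3 = -4/5.
For Player II: with q = P(b1), equating R1's and R2's payoffs gives 16q − 8 = −4q + 1 ⇒ q = 9/20.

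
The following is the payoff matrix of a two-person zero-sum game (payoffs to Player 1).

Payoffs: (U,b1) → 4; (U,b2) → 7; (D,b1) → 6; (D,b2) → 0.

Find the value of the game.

Row minima: U → 4, D → 0; maximin = 4.
Column maxima: b1 → 6, b2 → 7; minimax = 6.
4 ≠ 6, so there is no saddle point; optimal play is mixed.
Let Player 1 play U with probability p. Expected payoff against b1: 4p + 6(1−p) = −2p + 6; against b2: 7p + 0(1−p) = 7p.
Setting these equal: −2p + 6 = 7p ⇒ −9p = -6 ⇒ p = 2/3, and the value is (-2)·(2/3) + 6 = 14/3.
For Player 2: with q = P(b1), equating U's and D's payoffs gives −3q + 7 = 6q ⇒ q = 7/9.

14/3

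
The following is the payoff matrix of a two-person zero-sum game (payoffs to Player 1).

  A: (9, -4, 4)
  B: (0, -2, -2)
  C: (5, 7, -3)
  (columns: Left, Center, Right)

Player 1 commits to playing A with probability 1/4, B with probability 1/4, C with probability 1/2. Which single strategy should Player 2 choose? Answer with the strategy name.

Right

If Player 2 plays Left, Player 1's expected payoff is (1/4)·9 + (1/4)·0 + (1/2)·5 = 19/4.
If Player 2 plays Center, Player 1's expected payoff is (1/4)·(-4) + (1/4)·(-2) + (1/2)·7 = 2.
If Player 2 plays Right, Player 1's expected payoff is (1/4)·4 + (1/4)·(-2) + (1/2)·(-3) = -1.
Player 2 minimizes Player 1's payoff; the smallest is -1, so the best response is Right.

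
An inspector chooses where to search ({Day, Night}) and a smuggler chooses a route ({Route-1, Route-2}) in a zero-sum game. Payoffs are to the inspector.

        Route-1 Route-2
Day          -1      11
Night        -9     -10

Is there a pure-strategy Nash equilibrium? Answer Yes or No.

Row minima: Day → -1, Night → -10; maximin = -1.
Column maxima: Route-1 → -1, Route-2 → 11; minimax = -1.
maximin = minimax = -1, so a saddle point exists.

Yes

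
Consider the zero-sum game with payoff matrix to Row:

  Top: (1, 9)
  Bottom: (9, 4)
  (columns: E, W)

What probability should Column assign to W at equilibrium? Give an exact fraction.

8/13

Row minima: Top → 1, Bottom → 4; maximin = 4.
Column maxima: E → 9, W → 9; minimax = 9.
4 ≠ 9, so there is no saddle point; optimal play is mixed.
Let Row play Top with probability p. Expected payoff against E: 1p + 9(1−p) = −8p + 9; against W: 9p + 4(1−p) = 5p + 4.
Setting these equal: −8p + 9 = 5p + 4 ⇒ −13p = -5 ⇒ p = 5/13, and the value is (-8)·(5/13) + 9 = 77/13.
For Column: with q = P(E), equating Top's and Bottom's payoffs gives −8q + 9 = 5q + 4 ⇒ q = 5/13.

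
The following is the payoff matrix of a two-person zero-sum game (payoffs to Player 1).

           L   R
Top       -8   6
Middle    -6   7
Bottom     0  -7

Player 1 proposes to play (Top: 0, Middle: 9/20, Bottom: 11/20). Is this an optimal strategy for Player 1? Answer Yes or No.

Against L this mix gives (9/20)·(-6) + (11/20)·0 = -27/10.
Against R this mix gives (9/20)·7 + (11/20)·(-7) = -7/10.
Player 2 will play L, holding Player 1 to -27/10. Shifting weight toward the row that does better against L would raise this floor (the equalizing mix achieves -21/10 against both L and R), so the proposed strategy is not optimal.

No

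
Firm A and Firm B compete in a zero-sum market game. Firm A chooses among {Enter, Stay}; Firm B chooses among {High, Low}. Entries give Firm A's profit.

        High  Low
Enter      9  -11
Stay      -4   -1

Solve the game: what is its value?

Row minima: Enter → -11, Stay → -4; maximin = -4.
Column maxima: High → 9, Low → -1; minimax = -1.
-4 ≠ -1, so there is no saddle point; optimal play is mixed.
Let Firm A play Enter with probability p. Expected payoff against High: 9p + (-4)(1−p) = 13p − 4; against Low: (-11)p + (-1)(1−p) = −10p − 1.
Setting these equal: 13p − 4 = −10p − 1 ⇒ 23p = 3 ⇒ p = 3/23, and the value is (13)·(3/23) − 4 = -53/23.
For Firm B: with q = P(High), equating Enter's and Stay's payoffs gives 20q − 11 = −3q − 1 ⇒ q = 10/23.

-53/23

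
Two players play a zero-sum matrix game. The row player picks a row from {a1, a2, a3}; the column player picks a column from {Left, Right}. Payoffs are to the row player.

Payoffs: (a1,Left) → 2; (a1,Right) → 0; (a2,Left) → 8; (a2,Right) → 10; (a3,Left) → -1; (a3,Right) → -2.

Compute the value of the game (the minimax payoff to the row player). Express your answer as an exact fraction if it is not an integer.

8

Row minima: a1 → 0, a2 → 8, a3 → -2; maximin = 8.
Column maxima: Left → 8, Right → 10; minimax = 8.
Since maximin = minimax = 8, there is a saddle point and the value is 8.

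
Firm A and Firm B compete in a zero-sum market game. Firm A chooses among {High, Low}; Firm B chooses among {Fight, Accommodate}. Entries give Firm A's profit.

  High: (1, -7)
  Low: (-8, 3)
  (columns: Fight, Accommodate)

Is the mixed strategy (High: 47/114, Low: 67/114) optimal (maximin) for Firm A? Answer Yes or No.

Against Fight this mix gives (47/114)·1 + (67/114)·(-8) = -163/38.
Against Accommodate this mix gives (47/114)·(-7) + (67/114)·3 = -64/57.
Firm B will play Fight, holding Firm A to -163/38. Shifting weight toward the row that does better against Fight would raise this floor (the equalizing mix achieves -53/19 against both Fight and Accommodate), so the proposed strategy is not optimal.

No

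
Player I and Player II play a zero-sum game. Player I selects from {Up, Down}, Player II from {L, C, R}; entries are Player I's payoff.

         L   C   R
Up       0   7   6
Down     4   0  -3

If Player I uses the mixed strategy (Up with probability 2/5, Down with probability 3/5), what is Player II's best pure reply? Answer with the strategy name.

R

If Player II plays L, Player I's expected payoff is (2/5)·0 + (3/5)·4 = 12/5.
If Player II plays C, Player I's expected payoff is (2/5)·7 + (3/5)·0 = 14/5.
If Player II plays R, Player I's expected payoff is (2/5)·6 + (3/5)·(-3) = 3/5.
Player II minimizes Player I's payoff; the smallest is 3/5, so the best response is R.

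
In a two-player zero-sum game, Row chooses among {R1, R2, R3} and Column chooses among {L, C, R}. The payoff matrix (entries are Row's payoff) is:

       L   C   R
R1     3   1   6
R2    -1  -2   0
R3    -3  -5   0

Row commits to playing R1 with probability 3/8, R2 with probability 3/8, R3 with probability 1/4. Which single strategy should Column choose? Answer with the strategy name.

If Column plays L, Row's expected payoff is (3/8)·3 + (3/8)·(-1) + (1/4)·(-3) = 0.
If Column plays C, Row's expected payoff is (3/8)·1 + (3/8)·(-2) + (1/4)·(-5) = -13/8.
If Column plays R, Row's expected payoff is (3/8)·6 + (3/8)·0 + (1/4)·0 = 9/4.
Column minimizes Row's payoff; the smallest is -13/8, so the best response is C.

C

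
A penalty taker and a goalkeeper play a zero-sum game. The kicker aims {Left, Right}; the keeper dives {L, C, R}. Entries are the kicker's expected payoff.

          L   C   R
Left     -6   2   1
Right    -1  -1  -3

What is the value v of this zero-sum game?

-19/9

Row minima: Left → -6, Right → -3; maximin = -3.
Column maxima: L → -1, C → 2, R → 1; minimax = -1.
-3 ≠ -1, so there is no saddle point; optimal play is mixed.
C is strictly dominated by R (it gives the kicker strictly more in every row), so the keeper never plays it.
On the remaining 2×2 (Left, Right vs L, R):
Let the kicker play Left with probability p. Expected payoff against L: (-6)p + (-1)(1−p) = −5p − 1; against R: 1p + (-3)(1−p) = 4p − 3.
Setting these equal: −5p − 1 = 4p − 3 ⇒ −9p = -2 ⇒ p = 2/9, and the value is (-5)·(2/9) − 1 = -19/9.
For the keeper: with q = P(L), equating Left's and Right's payoffs gives −7q + 1 = 2q − 3 ⇒ q = 4/9.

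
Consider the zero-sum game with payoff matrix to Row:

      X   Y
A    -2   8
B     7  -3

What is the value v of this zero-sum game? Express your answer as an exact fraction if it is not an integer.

5/2

Row minima: A → -2, B → -3; maximin = -2.
Column maxima: X → 7, Y → 8; minimax = 7.
-2 ≠ 7, so there is no saddle point; optimal play is mixed.
Let Row play A with probability p. Expected payoff against X: (-2)p + 7(1−p) = −9p + 7; against Y: 8p + (-3)(1−p) = 11p − 3.
Setting these equal: −9p + 7 = 11p − 3 ⇒ −20p = -10 ⇒ p = 1/2, and the value is (-9)·(1/2) + 7 = 5/2.
For Column: with q = P(X), equating A's and B's payoffs gives −10q + 8 = 10q − 3 ⇒ q = 11/20.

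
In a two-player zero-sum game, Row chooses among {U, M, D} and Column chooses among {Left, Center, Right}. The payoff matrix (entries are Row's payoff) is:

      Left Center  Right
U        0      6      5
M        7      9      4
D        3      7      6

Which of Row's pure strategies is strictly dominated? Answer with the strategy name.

D gives a strictly higher payoff than U against every column: 3 > 0, 7 > 6, 6 > 5.
So U is strictly dominated and Row never plays it.

U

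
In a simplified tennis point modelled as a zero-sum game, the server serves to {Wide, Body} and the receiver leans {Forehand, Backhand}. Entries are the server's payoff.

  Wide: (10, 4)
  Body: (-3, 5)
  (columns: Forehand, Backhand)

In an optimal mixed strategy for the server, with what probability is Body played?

3/7

Row minima: Wide → 4, Body → -3; maximin = 4.
Column maxima: Forehand → 10, Backhand → 5; minimax = 5.
4 ≠ 5, so there is no saddle point; optimal play is mixed.
Let the server play Wide with probability p. Expected payoff against Forehand: 10p + (-3)(1−p) = 13p − 3; against Backhand: 4p + 5(1−p) = −p + 5.
Setting these equal: 13p − 3 = −p + 5 ⇒ 14p = 8 ⇒ p = 4/7, and the value is (13)·(4/7) − 3 = 31/7.
For the receiver: with q = P(Forehand), equating Wide's and Body's payoffs gives 6q + 4 = −8q + 5 ⇒ q = 1/14.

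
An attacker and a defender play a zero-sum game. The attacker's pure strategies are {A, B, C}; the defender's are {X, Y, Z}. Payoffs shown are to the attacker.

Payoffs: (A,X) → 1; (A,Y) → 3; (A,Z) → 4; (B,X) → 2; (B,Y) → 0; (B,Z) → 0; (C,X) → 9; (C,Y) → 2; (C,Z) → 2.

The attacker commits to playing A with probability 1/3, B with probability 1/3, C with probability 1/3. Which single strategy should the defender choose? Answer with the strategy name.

If the defender plays X, the attacker's expected payoff is (1/3)·1 + (1/3)·2 + (1/3)·9 = 4.
If the defender plays Y, the attacker's expected payoff is (1/3)·3 + (1/3)·0 + (1/3)·2 = 5/3.
If the defender plays Z, the attacker's expected payoff is (1/3)·4 + (1/3)·0 + (1/3)·2 = 2.
The defender minimizes the attacker's payoff; the smallest is 5/3, so the best response is Y.

Y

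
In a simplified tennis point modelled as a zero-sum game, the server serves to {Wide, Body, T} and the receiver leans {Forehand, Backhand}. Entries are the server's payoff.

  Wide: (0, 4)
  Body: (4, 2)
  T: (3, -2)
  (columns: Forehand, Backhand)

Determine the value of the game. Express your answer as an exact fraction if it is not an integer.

Row minima: Wide → 0, Body → 2, T → -2; maximin = 2.
Column maxima: Forehand → 4, Backhand → 4; minimax = 4.
2 ≠ 4, so there is no saddle point; optimal play is mixed.
T is strictly dominated by Body, so the server never plays it.
On the remaining 2×2 (Wide, Body vs Forehand, Backhand):
Let the server play Wide with probability p. Expected payoff against Forehand: 0p + 4(1−p) = −4p + 4; against Backhand: 4p + 2(1−p) = 2p + 2.
Setting these equal: −4p + 4 = 2p + 2 ⇒ −6p = -2 ⇒ p = 1/3, and the value is (-4)·(1/3) + 4 = 8/3.
For the receiver: with q = P(Forehand), equating Wide's and Body's payoffs gives −4q + 4 = 2q + 2 ⇒ q = 1/3.

8/3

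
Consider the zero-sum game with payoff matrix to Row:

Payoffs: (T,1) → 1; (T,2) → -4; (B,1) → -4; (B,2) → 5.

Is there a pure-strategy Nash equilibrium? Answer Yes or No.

Row minima: T → -4, B → -4; maximin = -4.
Column maxima: 1 → 1, 2 → 5; minimax = 1.
-4 ≠ 1, so no pure-strategy equilibrium exists.

No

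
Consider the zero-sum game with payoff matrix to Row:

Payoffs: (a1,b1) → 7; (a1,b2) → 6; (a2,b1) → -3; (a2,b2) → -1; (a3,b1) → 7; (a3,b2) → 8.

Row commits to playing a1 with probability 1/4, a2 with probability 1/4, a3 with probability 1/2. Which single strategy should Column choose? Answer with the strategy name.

If Column plays b1, Row's expected payoff is (1/4)·7 + (1/4)·(-3) + (1/2)·7 = 9/2.
If Column plays b2, Row's expected payoff is (1/4)·6 + (1/4)·(-1) + (1/2)·8 = 21/4.
Column minimizes Row's payoff; the smallest is 9/2, so the best response is b1.

b1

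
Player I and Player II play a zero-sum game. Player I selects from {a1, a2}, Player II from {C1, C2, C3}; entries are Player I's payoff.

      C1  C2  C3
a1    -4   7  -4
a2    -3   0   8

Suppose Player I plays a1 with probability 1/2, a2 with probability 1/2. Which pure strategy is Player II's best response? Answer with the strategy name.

C1

If Player II plays C1, Player I's expected payoff is (1/2)·(-4) + (1/2)·(-3) = -7/2.
If Player II plays C2, Player I's expected payoff is (1/2)·7 + (1/2)·0 = 7/2.
If Player II plays C3, Player I's expected payoff is (1/2)·(-4) + (1/2)·8 = 2.
Player II minimizes Player I's payoff; the smallest is -7/2, so the best response is C1.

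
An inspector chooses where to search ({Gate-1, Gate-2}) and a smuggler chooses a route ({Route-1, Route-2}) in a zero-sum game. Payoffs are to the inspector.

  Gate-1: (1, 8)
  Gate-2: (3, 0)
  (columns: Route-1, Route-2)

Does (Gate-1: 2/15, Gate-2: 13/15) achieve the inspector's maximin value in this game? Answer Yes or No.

No

Against Route-1 this mix gives (2/15)·1 + (13/15)·3 = 41/15.
Against Route-2 this mix gives (2/15)·8 + (13/15)·0 = 16/15.
The smuggler will play Route-2, holding the inspector to 16/15. Shifting weight toward the row that does better against Route-2 would raise this floor (the equalizing mix achieves 12/5 against both Route-2 and Route-1), so the proposed strategy is not optimal.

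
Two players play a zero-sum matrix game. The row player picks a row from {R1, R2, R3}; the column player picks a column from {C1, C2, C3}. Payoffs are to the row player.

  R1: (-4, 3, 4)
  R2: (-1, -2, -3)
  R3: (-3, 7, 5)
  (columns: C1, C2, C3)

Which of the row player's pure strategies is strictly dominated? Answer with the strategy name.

R1

R3 gives a strictly higher payoff than R1 against every column: -3 > -4, 7 > 3, 5 > 4.
So R1 is strictly dominated and the row player never plays it.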